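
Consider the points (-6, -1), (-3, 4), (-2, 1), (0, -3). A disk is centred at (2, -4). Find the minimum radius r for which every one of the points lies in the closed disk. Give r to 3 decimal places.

The required radius is the distance from (2, -4) to the farthest point.
Squared distances: 73, 89, 41, 5.
Maximum is 89, attained at (-3, 4).
r = √89 ≈ 9.434.

9.434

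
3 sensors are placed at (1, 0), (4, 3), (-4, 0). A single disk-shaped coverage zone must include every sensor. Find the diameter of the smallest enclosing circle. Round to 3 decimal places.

Call the three points A, B, C in the order given.
Side lengths²: AB² = 18, AC² = 25, BC² = 73.
Since BC² = 73 ≥ 25 + 18 = 43, the angle opposite BC is not acute, so the smallest enclosing circle has BC as diameter.
Centre = midpoint of BC = (0, 1.5), r² = 73/4 = 18.25.
Diameter = 2r = 2√(18.25) ≈ 8.544.

8.544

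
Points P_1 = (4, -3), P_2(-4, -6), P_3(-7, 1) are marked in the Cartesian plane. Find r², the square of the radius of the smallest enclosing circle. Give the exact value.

34.25

Side lengths²: P_1P_2² = 73, P_1P_3² = 137, P_2P_3² = 58.
Since P_1P_3² = 137 ≥ 73 + 58 = 131, the angle opposite P_1P_3 is not acute, so the smallest enclosing circle has P_1P_3 as diameter.
Centre = midpoint of P_1P_3 = (-1.5, -1), r² = 137/4 = 34.25.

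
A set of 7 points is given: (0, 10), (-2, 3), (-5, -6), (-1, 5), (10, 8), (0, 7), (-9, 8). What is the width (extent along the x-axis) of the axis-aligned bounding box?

max x = 10, min x = -9, so width = 19.

19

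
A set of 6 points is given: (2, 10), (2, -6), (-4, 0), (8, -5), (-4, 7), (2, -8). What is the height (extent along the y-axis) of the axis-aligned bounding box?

18

max y = 10, min y = -8, so height = 18.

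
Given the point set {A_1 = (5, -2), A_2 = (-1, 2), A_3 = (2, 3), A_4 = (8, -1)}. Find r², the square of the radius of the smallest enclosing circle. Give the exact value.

22.5

The minimum enclosing circle of a finite set is fixed by two of the points (as a diameter) or three (as a circumcircle).
The farthest pair is A_2–A_4 with squared distance 90. The circle on this segment as diameter has centre (3.5, 0.5) and r² = 90/4 = 22.5.
Check A_1: distance² to centre = 8.5 ≤ 22.5, so it lies inside.
All remaining points lie in this disk, and no smaller disk contains both endpoints, so this is the minimum enclosing circle.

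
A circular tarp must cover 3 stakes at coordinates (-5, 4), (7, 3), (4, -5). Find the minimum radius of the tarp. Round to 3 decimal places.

6.614

Call the three points A, B, C in the order given.
Side lengths²: AB² = 145, AC² = 162, BC² = 73.
Since AC² = 162 < 145 + 73 = 218, the triangle is acute, so the smallest enclosing circle is the circumcircle.
Circumcentre = (17/22, 17/22), r² = 10585/242.
r = √(10585/242) ≈ 6.614.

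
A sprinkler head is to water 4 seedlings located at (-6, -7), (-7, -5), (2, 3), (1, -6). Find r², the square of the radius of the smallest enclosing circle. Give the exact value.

41

The farthest pair is (-6, -7)–(2, 3) with squared distance 164. The circle on this segment as diameter has centre (-2, -2) and r² = 164/4 = 41.
Check (-7, -5): distance² to centre = 34 ≤ 41, so it lies inside.
All remaining points lie in this disk, and no smaller disk contains both endpoints, so this is the minimum enclosing circle.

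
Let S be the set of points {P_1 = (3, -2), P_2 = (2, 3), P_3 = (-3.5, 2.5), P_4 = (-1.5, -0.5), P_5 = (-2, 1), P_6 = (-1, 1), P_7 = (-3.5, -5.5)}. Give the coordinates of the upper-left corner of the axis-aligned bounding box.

x-range [-3.5, 3], y-range [-5.5, 3].
The upper-left corner is (-3.5, 3).

(-3.5, 3)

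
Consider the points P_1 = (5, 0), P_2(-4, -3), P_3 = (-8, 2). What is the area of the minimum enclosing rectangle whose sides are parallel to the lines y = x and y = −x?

In coordinates u = x + y, v = x − y the rectangle is axis-aligned; the map (x,y)→(u,v) scales areas by 2.
u-values: 5, -7, -6; range = 5 − (-7) = 12.
v-values: 5, -1, -10; range = 5 − (-10) = 15.
Area = (12 × 15) / 2 = 90.

90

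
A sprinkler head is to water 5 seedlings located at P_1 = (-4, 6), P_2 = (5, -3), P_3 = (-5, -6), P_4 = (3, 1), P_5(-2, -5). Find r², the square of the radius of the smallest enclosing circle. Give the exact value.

The minimum enclosing circle of a finite set is fixed by two of the points (as a diameter) or three (as a circumcircle).
The minimum enclosing circle is determined by three boundary points: P_1, P_2, P_3.
Their circumcentre is (-33/26, -7/26) with r² = 15805/338.
The farthest remaining point P_5 is at distance² 7745/338 ≤ 15805/338.

15805/338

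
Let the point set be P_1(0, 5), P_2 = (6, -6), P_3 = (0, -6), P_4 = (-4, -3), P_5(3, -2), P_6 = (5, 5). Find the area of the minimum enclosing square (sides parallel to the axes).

The bounding box has width 10 and height 11.
An axis-aligned square enclosing the set must have side ≥ max(width, height).
So the minimum side is max(10, 11) = 11.
Area = 11² = 121.

121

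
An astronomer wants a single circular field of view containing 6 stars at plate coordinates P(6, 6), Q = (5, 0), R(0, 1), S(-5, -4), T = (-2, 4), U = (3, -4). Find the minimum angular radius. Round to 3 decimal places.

The farthest pair is P–S with squared distance 221. The circle on this segment as diameter has centre (0.5, 1) and r² = 221/4 = 55.25.
Check Q: distance² to centre = 21.25 ≤ 55.25, so it lies inside.
All remaining points lie in this disk, and no smaller disk contains both endpoints, so this is the minimum enclosing circle.
r = √(55.25) ≈ 7.433.

7.433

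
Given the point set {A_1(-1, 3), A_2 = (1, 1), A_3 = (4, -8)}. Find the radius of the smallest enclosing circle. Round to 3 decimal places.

Side lengths²: A_1A_2² = 8, A_1A_3² = 146, A_2A_3² = 90.
Since A_1A_3² = 146 ≥ 90 + 8 = 98, the angle opposite A_1A_3 is not acute, so the smallest enclosing circle has A_1A_3 as diameter.
Centre = midpoint of A_1A_3 = (1.5, -2.5), r² = 146/4 = 36.5.
r = √(36.5) ≈ 6.042.

6.042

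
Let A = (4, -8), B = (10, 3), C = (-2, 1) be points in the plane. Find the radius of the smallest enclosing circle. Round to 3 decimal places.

Side lengths²: AB² = 157, AC² = 117, BC² = 148.
Since AB² = 157 < 148 + 117 = 265, the triangle is acute, so the smallest enclosing circle is the circumcircle.
Circumcentre = (4.525, -1.15), r² = 47.198125.
r = √(47.198125) ≈ 6.870.

6.870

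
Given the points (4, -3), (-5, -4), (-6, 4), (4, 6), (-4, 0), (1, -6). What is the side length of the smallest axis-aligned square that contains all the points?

The bounding box has width 10 and height 12.
An axis-aligned square enclosing the set must have side ≥ max(width, height).
So the minimum side is max(10, 12) = 12.

12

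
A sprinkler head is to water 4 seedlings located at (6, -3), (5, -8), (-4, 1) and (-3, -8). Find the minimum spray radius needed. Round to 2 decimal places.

6.36

The minimum enclosing circle of a finite set is fixed by two of the points (as a diameter) or three (as a circumcircle).
The farthest pair is (5, -8)–(-4, 1) with squared distance 162. The circle on this segment as diameter has centre (0.5, -3.5) and r² = 162/4 = 40.5.
Check (6, -3): distance² to centre = 30.5 ≤ 40.5, so it lies inside.
All remaining points lie in this disk, and no smaller disk contains both endpoints, so this is the minimum enclosing circle.
r = √(40.5) ≈ 6.36.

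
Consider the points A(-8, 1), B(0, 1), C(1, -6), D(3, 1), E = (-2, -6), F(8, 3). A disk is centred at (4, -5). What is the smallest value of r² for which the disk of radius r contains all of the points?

180

The required radius is the distance from (4, -5) to the farthest point.
Squared distances: 180, 52, 10, 37, 37, 80.
Maximum is 180, attained at A.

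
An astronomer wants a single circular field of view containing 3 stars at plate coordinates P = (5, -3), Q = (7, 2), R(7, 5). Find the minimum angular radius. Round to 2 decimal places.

4.12

Side lengths²: PQ² = 29, PR² = 68, QR² = 9.
Since PR² = 68 ≥ 29 + 9 = 38, the angle opposite PR is not acute, so the smallest enclosing circle has PR as diameter.
Centre = midpoint of PR = (6, 1), r² = 68/4 = 17.
r = √17 ≈ 4.12.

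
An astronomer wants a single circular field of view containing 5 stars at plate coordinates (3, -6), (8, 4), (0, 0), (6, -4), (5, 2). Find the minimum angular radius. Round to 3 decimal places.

5.590

A smallest enclosing disk is always determined by at most three of the input points on its boundary.
The farthest pair is (3, -6)–(8, 4) with squared distance 125. The circle on this segment as diameter has centre (5.5, -1) and r² = 125/4 = 31.25.
Check (0, 0): distance² to centre = 31.25 ≤ 31.25, so it lies inside.
All remaining points lie in this disk, and no smaller disk contains both endpoints, so this is the minimum enclosing circle.
r = √(31.25) ≈ 5.590.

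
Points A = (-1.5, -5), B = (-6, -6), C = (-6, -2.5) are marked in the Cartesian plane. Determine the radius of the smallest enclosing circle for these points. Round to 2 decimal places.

Side lengths²: AB² = 21.25, AC² = 26.5, BC² = 12.25.
Since AC² = 26.5 < 21.25 + 12.25 = 33.5, the triangle is acute, so the smallest enclosing circle is the circumcircle.
Circumcentre = (-145/36, -4.25), r² = 4505/648.
r = √(4505/648) ≈ 2.64.

2.64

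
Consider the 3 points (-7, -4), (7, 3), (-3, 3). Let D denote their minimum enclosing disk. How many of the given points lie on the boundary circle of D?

2

Call the three points A, B, C in the order given.
Side lengths²: AB² = 245, AC² = 65, BC² = 100.
Since AB² = 245 ≥ 100 + 65 = 165, the angle opposite AB is not acute, so the smallest enclosing circle has AB as diameter.
Centre = midpoint of AB = (0, -0.5), r² = 245/4 = 61.25.
The points at distance exactly r from the centre are (-7, -4), (7, 3) — 2 points.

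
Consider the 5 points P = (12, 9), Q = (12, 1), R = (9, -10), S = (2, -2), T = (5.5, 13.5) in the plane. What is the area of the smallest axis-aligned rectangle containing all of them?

x ranges over [2, 12], width 10.
y ranges over [-10, 13.5], height 23.5.
Area = 10 × 23.5 = 235.

235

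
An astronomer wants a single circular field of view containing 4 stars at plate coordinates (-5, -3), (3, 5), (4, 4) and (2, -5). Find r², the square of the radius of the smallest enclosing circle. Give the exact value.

A smallest enclosing disk is always determined by at most three of the input points on its boundary.
The minimum enclosing circle is determined by three boundary points: (-5, -3), (3, 5), (2, -5).
Their circumcentre is (-5/18, 5/18) with r² = 5353/162.
The farthest remaining point (4, 4) is at distance² 5209/162 ≤ 5353/162.

5353/162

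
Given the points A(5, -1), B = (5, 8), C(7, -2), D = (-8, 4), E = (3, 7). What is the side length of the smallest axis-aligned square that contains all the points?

15

The bounding box has width 15 and height 10.
An axis-aligned square enclosing the set must have side ≥ max(width, height).
So the minimum side is max(15, 10) = 15.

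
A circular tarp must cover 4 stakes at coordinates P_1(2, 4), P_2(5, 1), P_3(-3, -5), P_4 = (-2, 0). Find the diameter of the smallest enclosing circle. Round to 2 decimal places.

10.40

The minimum enclosing circle of a finite set is fixed by two of the points (as a diameter) or three (as a circumcircle).
The minimum enclosing circle is determined by three boundary points: P_1, P_2, P_3.
Their circumcentre is (1/7, -6/7) with r² = 1325/49.
The farthest remaining point P_4 is at distance² 261/49 ≤ 1325/49.
Diameter = 2r = 2√(1325/49) ≈ 10.40.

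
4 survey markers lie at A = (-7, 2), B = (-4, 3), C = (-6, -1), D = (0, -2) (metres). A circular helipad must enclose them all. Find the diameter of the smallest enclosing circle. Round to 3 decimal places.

8.062

A smallest enclosing disk is always determined by at most three of the input points on its boundary.
The farthest pair is A–D with squared distance 65. The circle on this segment as diameter has centre (-3.5, 0) and r² = 65/4 = 16.25.
Check B: distance² to centre = 9.25 ≤ 16.25, so it lies inside.
All remaining points lie in this disk, and no smaller disk contains both endpoints, so this is the minimum enclosing circle.
Diameter = 2r = 2√(16.25) ≈ 8.062.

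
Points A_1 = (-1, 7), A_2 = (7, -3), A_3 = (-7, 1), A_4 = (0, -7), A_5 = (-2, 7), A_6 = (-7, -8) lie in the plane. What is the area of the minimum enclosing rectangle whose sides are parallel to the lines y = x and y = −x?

199.5

In coordinates u = x + y, v = x − y the rectangle is axis-aligned; the map (x,y)→(u,v) scales areas by 2.
u-values: 6, 4, -6, -7, 5, -15; range = 6 − (-15) = 21.
v-values: -8, 10, -8, 7, -9, 1; range = 10 − (-9) = 19.
Area = (21 × 19) / 2 = 199.5.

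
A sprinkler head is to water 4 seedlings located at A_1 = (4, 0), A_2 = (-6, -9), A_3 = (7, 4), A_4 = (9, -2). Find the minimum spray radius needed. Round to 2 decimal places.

9.19

By Welzl's lemma the MEC is supported by two points (diametrically opposite) or three points (on a circumcircle).
The farthest pair is A_2–A_3 with squared distance 338. The circle on this segment as diameter has centre (0.5, -2.5) and r² = 338/4 = 84.5.
Check A_1: distance² to centre = 18.5 ≤ 84.5, so it lies inside.
All remaining points lie in this disk, and no smaller disk contains both endpoints, so this is the minimum enclosing circle.
r = √(84.5) ≈ 9.19.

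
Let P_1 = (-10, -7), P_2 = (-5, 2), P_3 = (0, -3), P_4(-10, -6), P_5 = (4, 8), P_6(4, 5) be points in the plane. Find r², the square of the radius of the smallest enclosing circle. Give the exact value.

By Welzl's lemma the MEC is supported by two points (diametrically opposite) or three points (on a circumcircle).
The farthest pair is P_1–P_5 with squared distance 421. The circle on this segment as diameter has centre (-3, 0.5) and r² = 421/4 = 105.25.
Check P_2: distance² to centre = 6.25 ≤ 105.25, so it lies inside.
All remaining points lie in this disk, and no smaller disk contains both endpoints, so this is the minimum enclosing circle.

105.25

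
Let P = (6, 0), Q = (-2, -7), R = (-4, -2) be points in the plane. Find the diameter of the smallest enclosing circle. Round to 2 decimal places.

10.81

Side lengths²: PQ² = 113, PR² = 104, QR² = 29.
Since PQ² = 113 < 104 + 29 = 133, the triangle is acute, so the smallest enclosing circle is the circumcircle.
Circumcentre = (73/54, -149/54), r² = 42601/1458.
Diameter = 2r = 2√(42601/1458) ≈ 10.81.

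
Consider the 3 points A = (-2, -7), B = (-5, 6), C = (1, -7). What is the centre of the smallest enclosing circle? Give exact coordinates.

Side lengths²: AB² = 178, AC² = 9, BC² = 205.
Since BC² = 205 ≥ 178 + 9 = 187, the angle opposite BC is not acute, so the smallest enclosing circle has BC as diameter.
Centre = midpoint of BC = (-2, -0.5), r² = 205/4 = 51.25.
Centre = (-2, -0.5).

(-2, -0.5)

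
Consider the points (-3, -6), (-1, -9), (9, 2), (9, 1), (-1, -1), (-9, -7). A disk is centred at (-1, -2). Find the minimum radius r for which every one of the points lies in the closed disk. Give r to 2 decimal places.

The required radius is the distance from (-1, -2) to the farthest point.
Squared distances: 20, 49, 116, 109, 1, 89.
Maximum is 116, attained at (9, 2).
r = √116 ≈ 10.77.

10.77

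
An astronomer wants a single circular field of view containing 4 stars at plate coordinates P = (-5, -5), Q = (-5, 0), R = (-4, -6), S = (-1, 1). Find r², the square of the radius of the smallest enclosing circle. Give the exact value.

14.5

By Welzl's lemma the MEC is supported by two points (diametrically opposite) or three points (on a circumcircle).
The farthest pair is R–S with squared distance 58. The circle on this segment as diameter has centre (-2.5, -2.5) and r² = 58/4 = 14.5.
Check P: distance² to centre = 12.5 ≤ 14.5, so it lies inside.
All remaining points lie in this disk, and no smaller disk contains both endpoints, so this is the minimum enclosing circle.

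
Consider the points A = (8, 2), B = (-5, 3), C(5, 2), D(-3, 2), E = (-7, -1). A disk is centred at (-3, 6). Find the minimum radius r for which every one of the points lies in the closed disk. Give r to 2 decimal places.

11.70

The required radius is the distance from (-3, 6) to the farthest point.
Squared distances: 137, 13, 80, 16, 65.
Maximum is 137, attained at A.
r = √137 ≈ 11.70.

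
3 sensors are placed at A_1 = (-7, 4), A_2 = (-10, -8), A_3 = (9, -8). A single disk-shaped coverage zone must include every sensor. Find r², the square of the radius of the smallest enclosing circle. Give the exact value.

Side lengths²: A_1A_2² = 153, A_1A_3² = 400, A_2A_3² = 361.
Since A_1A_3² = 400 < 361 + 153 = 514, the triangle is acute, so the smallest enclosing circle is the circumcircle.
Circumcentre = (-0.5, -4), r² = 106.25.

106.25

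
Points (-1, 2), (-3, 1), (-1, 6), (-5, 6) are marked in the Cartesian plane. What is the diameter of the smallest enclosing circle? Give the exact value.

5.8

The minimum enclosing circle of a finite set is fixed by two of the points (as a diameter) or three (as a circumcircle).
The minimum enclosing circle is determined by three boundary points: (-3, 1), (-1, 6), (-5, 6).
Their circumcentre is (-3, 3.9) with r² = 8.41.
The farthest remaining point (-1, 2) is at distance² 7.61 ≤ 8.41.
Diameter = 2r = 2√(8.41) = 5.8.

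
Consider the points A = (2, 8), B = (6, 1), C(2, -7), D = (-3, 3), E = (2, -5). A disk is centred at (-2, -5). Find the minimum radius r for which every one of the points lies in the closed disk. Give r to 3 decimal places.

13.601

The required radius is the distance from (-2, -5) to the farthest point.
Squared distances: 185, 100, 20, 65, 16.
Maximum is 185, attained at A.
r = √185 ≈ 13.601.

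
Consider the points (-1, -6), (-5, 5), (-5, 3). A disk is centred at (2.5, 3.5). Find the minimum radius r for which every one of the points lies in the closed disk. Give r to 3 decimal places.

10.124

The required radius is the distance from (2.5, 3.5) to the farthest point.
Squared distances: 102.5, 58.5, 56.5.
Maximum is 102.5, attained at (-1, -6).
r = √(102.5) ≈ 10.124.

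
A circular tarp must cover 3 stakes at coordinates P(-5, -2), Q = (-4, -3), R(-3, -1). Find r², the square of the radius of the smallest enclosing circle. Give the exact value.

25/18

Side lengths²: PQ² = 2, PR² = 5, QR² = 5.
Since QR² = 5 < 5 + 2 = 7, the triangle is acute, so the smallest enclosing circle is the circumcircle.
Circumcentre = (-23/6, -11/6), r² = 25/18.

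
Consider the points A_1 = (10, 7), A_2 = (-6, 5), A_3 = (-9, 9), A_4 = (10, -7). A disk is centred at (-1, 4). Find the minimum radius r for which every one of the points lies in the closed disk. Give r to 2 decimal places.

The required radius is the distance from (-1, 4) to the farthest point.
Squared distances: 130, 26, 89, 242.
Maximum is 242, attained at A_4.
r = √242 ≈ 15.56.

15.56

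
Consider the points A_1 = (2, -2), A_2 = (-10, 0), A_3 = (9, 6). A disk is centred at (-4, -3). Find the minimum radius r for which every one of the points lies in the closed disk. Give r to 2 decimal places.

15.81

The required radius is the distance from (-4, -3) to the farthest point.
Squared distances: 37, 45, 250.
Maximum is 250, attained at A_3.
r = √250 ≈ 15.81.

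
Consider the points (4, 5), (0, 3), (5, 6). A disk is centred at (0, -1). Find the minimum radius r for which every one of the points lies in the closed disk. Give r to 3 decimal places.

8.602

The required radius is the distance from (0, -1) to the farthest point.
Squared distances: 52, 16, 74.
Maximum is 74, attained at (5, 6).
r = √74 ≈ 8.602.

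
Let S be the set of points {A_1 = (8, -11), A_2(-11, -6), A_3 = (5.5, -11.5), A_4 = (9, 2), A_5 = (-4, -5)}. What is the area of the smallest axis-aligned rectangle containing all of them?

270

x ranges over [-11, 9], width 20.
y ranges over [-11.5, 2], height 13.5.
Area = 20 × 13.5 = 270.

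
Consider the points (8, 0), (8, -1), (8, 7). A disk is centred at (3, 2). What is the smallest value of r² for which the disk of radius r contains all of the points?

The required radius is the distance from (3, 2) to the farthest point.
Squared distances: 29, 34, 50.
Maximum is 50, attained at (8, 7).

50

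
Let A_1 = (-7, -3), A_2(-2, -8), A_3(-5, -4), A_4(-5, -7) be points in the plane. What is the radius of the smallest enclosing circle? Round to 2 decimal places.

3.54

By Welzl's lemma the MEC is supported by two points (diametrically opposite) or three points (on a circumcircle).
The farthest pair is A_1–A_2 with squared distance 50. The circle on this segment as diameter has centre (-4.5, -5.5) and r² = 50/4 = 12.5.
Check A_3: distance² to centre = 2.5 ≤ 12.5, so it lies inside.
All remaining points lie in this disk, and no smaller disk contains both endpoints, so this is the minimum enclosing circle.
r = √(12.5) ≈ 3.54.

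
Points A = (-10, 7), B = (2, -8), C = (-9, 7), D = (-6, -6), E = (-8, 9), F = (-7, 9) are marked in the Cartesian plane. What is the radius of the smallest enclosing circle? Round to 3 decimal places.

A smallest enclosing disk is always determined by at most three of the input points on its boundary.
The farthest pair is B–E with squared distance 389. The circle on this segment as diameter has centre (-3, 0.5) and r² = 389/4 = 97.25.
Check A: distance² to centre = 91.25 ≤ 97.25, so it lies inside.
All remaining points lie in this disk, and no smaller disk contains both endpoints, so this is the minimum enclosing circle.
r = √(97.25) ≈ 9.862.

9.862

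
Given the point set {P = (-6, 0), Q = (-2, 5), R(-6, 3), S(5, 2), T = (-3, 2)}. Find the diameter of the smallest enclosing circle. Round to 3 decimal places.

11.226

The minimum enclosing circle is determined by three boundary points: P, R, S.
Their circumcentre is (-13/22, 1.5) with r² = 7625/242.
The farthest remaining point Q is at distance² 3445/242 ≤ 7625/242.
Diameter = 2r = 2√(7625/242) ≈ 11.226.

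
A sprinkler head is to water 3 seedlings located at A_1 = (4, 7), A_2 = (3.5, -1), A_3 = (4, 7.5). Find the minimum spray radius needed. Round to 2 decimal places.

Side lengths²: A_1A_2² = 64.25, A_1A_3² = 0.25, A_2A_3² = 72.5.
Since A_2A_3² = 72.5 ≥ 64.25 + 0.25 = 64.5, the angle opposite A_2A_3 is not acute, so the smallest enclosing circle has A_2A_3 as diameter.
Centre = midpoint of A_2A_3 = (3.75, 3.25), r² = 72.5/4 = 18.125.
r = √(18.125) ≈ 4.26.

4.26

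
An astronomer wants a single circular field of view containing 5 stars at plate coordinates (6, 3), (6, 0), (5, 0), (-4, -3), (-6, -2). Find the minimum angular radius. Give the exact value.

6.5

The farthest pair is (6, 3)–(-6, -2) with squared distance 169. The circle on this segment as diameter has centre (0, 0.5) and r² = 169/4 = 42.25.
Check (6, 0): distance² to centre = 36.25 ≤ 42.25, so it lies inside.
All remaining points lie in this disk, and no smaller disk contains both endpoints, so this is the minimum enclosing circle.
r = √(42.25) = 6.5.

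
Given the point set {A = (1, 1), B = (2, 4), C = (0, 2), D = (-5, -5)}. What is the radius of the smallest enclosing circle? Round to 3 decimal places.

5.701

The minimum enclosing circle of a finite set is fixed by two of the points (as a diameter) or three (as a circumcircle).
The farthest pair is B–D with squared distance 130. The circle on this segment as diameter has centre (-1.5, -0.5) and r² = 130/4 = 32.5.
Check A: distance² to centre = 8.5 ≤ 32.5, so it lies inside.
All remaining points lie in this disk, and no smaller disk contains both endpoints, so this is the minimum enclosing circle.
r = √(32.5) ≈ 5.701.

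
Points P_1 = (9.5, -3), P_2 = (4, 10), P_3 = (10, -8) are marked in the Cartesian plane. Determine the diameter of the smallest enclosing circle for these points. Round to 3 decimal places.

18.974

Side lengths²: P_1P_2² = 199.25, P_1P_3² = 25.25, P_2P_3² = 360.
Since P_2P_3² = 360 ≥ 199.25 + 25.25 = 224.5, the angle opposite P_2P_3 is not acute, so the smallest enclosing circle has P_2P_3 as diameter.
Centre = midpoint of P_2P_3 = (7, 1), r² = 360/4 = 90.
Diameter = 2r = 2√90 ≈ 18.974.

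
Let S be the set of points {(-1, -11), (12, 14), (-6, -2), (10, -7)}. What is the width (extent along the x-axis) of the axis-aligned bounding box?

max x = 12, min x = -6, so width = 18.

18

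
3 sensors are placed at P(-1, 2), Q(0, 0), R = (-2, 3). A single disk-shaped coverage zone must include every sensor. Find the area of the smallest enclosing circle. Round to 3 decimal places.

Side lengths²: PQ² = 5, PR² = 2, QR² = 13.
Since QR² = 13 ≥ 5 + 2 = 7, the angle opposite QR is not acute, so the smallest enclosing circle has QR as diameter.
Centre = midpoint of QR = (-1, 1.5), r² = 13/4 = 3.25.
Area = π·r² = π·3.25 ≈ 10.210.

10.210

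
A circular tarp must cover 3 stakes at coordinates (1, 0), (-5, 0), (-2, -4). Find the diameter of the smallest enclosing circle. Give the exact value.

Call the three points A, B, C in the order given.
Side lengths²: AB² = 36, AC² = 25, BC² = 25.
Since AB² = 36 < 25 + 25 = 50, the triangle is acute, so the smallest enclosing circle is the circumcircle.
Circumcentre = (-2, -0.875), r² = 9.765625.
Diameter = 2r = 2√(9.765625) = 6.25.

6.25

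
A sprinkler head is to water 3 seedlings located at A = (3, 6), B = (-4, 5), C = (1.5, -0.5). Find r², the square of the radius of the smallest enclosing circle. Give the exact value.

Side lengths²: AB² = 50, AC² = 44.5, BC² = 60.5.
Since BC² = 60.5 < 50 + 44.5 = 94.5, the triangle is acute, so the smallest enclosing circle is the circumcircle.
Circumcentre = (-0.1875, 3.3125), r² = 17.3828125.

17.3828125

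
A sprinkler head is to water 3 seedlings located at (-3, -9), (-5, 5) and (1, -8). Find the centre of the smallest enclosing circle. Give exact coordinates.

Call the three points A, B, C in the order given.
Side lengths²: AB² = 200, AC² = 17, BC² = 205.
Since BC² = 205 < 200 + 17 = 217, the triangle is acute, so the smallest enclosing circle is the circumcircle.
Circumcentre = (-155/58, -105/58), r² = 87125/1682.
Centre = (-155/58, -105/58).

(-155/58, -105/58)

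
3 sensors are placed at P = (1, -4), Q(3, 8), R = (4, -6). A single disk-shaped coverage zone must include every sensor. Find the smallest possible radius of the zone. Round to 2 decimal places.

7.02

Side lengths²: PQ² = 148, PR² = 13, QR² = 197.
Since QR² = 197 ≥ 148 + 13 = 161, the angle opposite QR is not acute, so the smallest enclosing circle has QR as diameter.
Centre = midpoint of QR = (3.5, 1), r² = 197/4 = 49.25.
r = √(49.25) ≈ 7.02.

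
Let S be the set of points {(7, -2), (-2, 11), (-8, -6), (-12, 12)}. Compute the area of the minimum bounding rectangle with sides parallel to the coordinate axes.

342

x ranges over [-12, 7], width 19.
y ranges over [-6, 12], height 18.
Area = 19 × 18 = 342.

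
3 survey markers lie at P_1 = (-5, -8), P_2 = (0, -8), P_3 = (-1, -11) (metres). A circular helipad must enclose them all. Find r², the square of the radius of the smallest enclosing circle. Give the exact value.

125/18

Side lengths²: P_1P_2² = 25, P_1P_3² = 25, P_2P_3² = 10.
Since P_1P_3² = 25 < 25 + 10 = 35, the triangle is acute, so the smallest enclosing circle is the circumcircle.
Circumcentre = (-2.5, -53/6), r² = 125/18.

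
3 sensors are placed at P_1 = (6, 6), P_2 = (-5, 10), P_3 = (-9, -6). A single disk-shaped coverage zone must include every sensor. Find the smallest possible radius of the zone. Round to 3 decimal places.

Side lengths²: P_1P_2² = 137, P_1P_3² = 369, P_2P_3² = 272.
Since P_1P_3² = 369 < 272 + 137 = 409, the triangle is acute, so the smallest enclosing circle is the circumcircle.
Circumcentre = (-2.125, 0.78125), r² = 93.2509765625.
r = √(93.2509765625) ≈ 9.657.

9.657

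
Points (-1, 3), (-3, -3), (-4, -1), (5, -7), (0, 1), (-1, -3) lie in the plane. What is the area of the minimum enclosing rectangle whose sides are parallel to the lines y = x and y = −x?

In coordinates u = x + y, v = x − y the rectangle is axis-aligned; the map (x,y)→(u,v) scales areas by 2.
u-values: 2, -6, -5, -2, 1, -4; range = 2 − (-6) = 8.
v-values: -4, 0, -3, 12, -1, 2; range = 12 − (-4) = 16.
Area = (8 × 16) / 2 = 64.

64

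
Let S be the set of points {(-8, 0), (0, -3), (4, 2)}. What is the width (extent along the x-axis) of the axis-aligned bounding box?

12

max x = 4, min x = -8, so width = 12.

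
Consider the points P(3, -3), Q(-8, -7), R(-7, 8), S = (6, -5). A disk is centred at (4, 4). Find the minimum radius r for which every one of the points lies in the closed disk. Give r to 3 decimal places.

16.279

The required radius is the distance from (4, 4) to the farthest point.
Squared distances: 50, 265, 137, 85.
Maximum is 265, attained at Q.
r = √265 ≈ 16.279.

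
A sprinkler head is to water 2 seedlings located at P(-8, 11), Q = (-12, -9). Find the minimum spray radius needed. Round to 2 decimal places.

The smallest circle enclosing two points has them as diameter endpoints.
Centre = midpoint = (-10, 1); r² = |PQ|²/4 = 416/4 = 104.
r = √104 ≈ 10.20.

10.20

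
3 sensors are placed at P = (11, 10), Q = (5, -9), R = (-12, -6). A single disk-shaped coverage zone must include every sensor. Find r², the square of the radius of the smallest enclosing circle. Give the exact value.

196.25

Side lengths²: PQ² = 397, PR² = 785, QR² = 298.
Since PR² = 785 ≥ 397 + 298 = 695, the angle opposite PR is not acute, so the smallest enclosing circle has PR as diameter.
Centre = midpoint of PR = (-0.5, 2), r² = 785/4 = 196.25.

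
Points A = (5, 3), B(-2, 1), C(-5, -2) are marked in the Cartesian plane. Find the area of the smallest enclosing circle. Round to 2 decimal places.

98.17

Side lengths²: AB² = 53, AC² = 125, BC² = 18.
Since AC² = 125 ≥ 53 + 18 = 71, the angle opposite AC is not acute, so the smallest enclosing circle has AC as diameter.
Centre = midpoint of AC = (0, 0.5), r² = 125/4 = 31.25.
Area = π·r² = π·31.25 ≈ 98.17.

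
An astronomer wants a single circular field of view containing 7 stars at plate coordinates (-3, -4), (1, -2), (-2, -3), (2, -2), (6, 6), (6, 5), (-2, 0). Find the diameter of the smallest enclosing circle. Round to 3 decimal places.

13.454

The minimum enclosing circle of a finite set is fixed by two of the points (as a diameter) or three (as a circumcircle).
The farthest pair is (-3, -4)–(6, 6) with squared distance 181. The circle on this segment as diameter has centre (1.5, 1) and r² = 181/4 = 45.25.
Check (1, -2): distance² to centre = 9.25 ≤ 45.25, so it lies inside.
All remaining points lie in this disk, and no smaller disk contains both endpoints, so this is the minimum enclosing circle.
Diameter = 2r = 2√(45.25) ≈ 13.454.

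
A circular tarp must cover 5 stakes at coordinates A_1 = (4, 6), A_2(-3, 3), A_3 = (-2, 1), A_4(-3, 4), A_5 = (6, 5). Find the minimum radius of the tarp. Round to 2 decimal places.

4.61

The minimum enclosing circle of a finite set is fixed by two of the points (as a diameter) or three (as a circumcircle).
The farthest pair is A_2–A_5 with squared distance 85. The circle on this segment as diameter has centre (1.5, 4) and r² = 85/4 = 21.25.
Check A_1: distance² to centre = 10.25 ≤ 21.25, so it lies inside.
All remaining points lie in this disk, and no smaller disk contains both endpoints, so this is the minimum enclosing circle.
r = √(21.25) ≈ 4.61.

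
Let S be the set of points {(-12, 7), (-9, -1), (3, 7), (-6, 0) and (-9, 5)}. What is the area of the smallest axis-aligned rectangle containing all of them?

x ranges over [-12, 3], width 15.
y ranges over [-1, 7], height 8.
Area = 15 × 8 = 120.

120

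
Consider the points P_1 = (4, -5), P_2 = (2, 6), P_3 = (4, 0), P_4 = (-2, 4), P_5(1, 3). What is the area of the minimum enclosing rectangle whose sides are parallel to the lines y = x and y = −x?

In coordinates u = x + y, v = x − y the rectangle is axis-aligned; the map (x,y)→(u,v) scales areas by 2.
u-values: -1, 8, 4, 2, 4; range = 8 − (-1) = 9.
v-values: 9, -4, 4, -6, -2; range = 9 − (-6) = 15.
Area = (9 × 15) / 2 = 67.5.

67.5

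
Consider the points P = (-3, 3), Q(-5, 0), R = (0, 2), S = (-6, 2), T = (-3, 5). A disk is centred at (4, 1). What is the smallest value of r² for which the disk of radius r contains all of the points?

101

The required radius is the distance from (4, 1) to the farthest point.
Squared distances: 53, 82, 17, 101, 65.
Maximum is 101, attained at S.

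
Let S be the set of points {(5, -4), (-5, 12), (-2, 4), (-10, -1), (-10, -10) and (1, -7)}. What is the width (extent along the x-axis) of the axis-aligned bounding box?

max x = 5, min x = -10, so width = 15.

15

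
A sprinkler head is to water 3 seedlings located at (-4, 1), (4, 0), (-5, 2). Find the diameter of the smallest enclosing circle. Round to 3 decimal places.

Call the three points A, B, C in the order given.
Side lengths²: AB² = 65, AC² = 2, BC² = 85.
Since BC² = 85 ≥ 65 + 2 = 67, the angle opposite BC is not acute, so the smallest enclosing circle has BC as diameter.
Centre = midpoint of BC = (-0.5, 1), r² = 85/4 = 21.25.
Diameter = 2r = 2√(21.25) ≈ 9.220.

9.220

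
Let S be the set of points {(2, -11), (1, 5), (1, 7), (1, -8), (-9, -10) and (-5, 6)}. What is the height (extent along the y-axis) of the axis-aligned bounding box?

max y = 7, min y = -11, so height = 18.

18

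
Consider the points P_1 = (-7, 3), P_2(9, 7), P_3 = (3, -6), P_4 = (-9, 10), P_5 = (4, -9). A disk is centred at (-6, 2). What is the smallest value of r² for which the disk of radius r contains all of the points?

250

The required radius is the distance from (-6, 2) to the farthest point.
Squared distances: 2, 250, 145, 73, 221.
Maximum is 250, attained at P_2.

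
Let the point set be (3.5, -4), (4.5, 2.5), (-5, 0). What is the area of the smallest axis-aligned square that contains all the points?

The bounding box has width 9.5 and height 6.5.
An axis-aligned square enclosing the set must have side ≥ max(width, height).
So the minimum side is max(9.5, 6.5) = 9.5.
Area = 9.5² = 90.25.

90.25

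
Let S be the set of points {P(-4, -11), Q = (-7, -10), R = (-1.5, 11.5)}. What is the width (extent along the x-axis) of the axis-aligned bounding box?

max x = -1.5, min x = -7, so width = 5.5.

5.5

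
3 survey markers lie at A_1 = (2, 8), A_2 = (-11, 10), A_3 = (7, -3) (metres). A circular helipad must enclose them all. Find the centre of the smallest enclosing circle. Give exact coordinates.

(-2, 3.5)

Side lengths²: A_1A_2² = 173, A_1A_3² = 146, A_2A_3² = 493.
Since A_2A_3² = 493 ≥ 173 + 146 = 319, the angle opposite A_2A_3 is not acute, so the smallest enclosing circle has A_2A_3 as diameter.
Centre = midpoint of A_2A_3 = (-2, 3.5), r² = 493/4 = 123.25.
Centre = (-2, 3.5).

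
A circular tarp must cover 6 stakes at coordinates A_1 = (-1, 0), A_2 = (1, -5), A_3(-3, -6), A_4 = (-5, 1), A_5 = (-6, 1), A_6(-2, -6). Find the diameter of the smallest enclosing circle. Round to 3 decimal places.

The farthest pair is A_2–A_5 with squared distance 85. The circle on this segment as diameter has centre (-2.5, -2) and r² = 85/4 = 21.25.
Check A_1: distance² to centre = 6.25 ≤ 21.25, so it lies inside.
All remaining points lie in this disk, and no smaller disk contains both endpoints, so this is the minimum enclosing circle.
Diameter = 2r = 2√(21.25) ≈ 9.220.

9.220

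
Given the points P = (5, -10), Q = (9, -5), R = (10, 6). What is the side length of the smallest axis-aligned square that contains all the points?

The bounding box has width 5 and height 16.
An axis-aligned square enclosing the set must have side ≥ max(width, height).
So the minimum side is max(5, 16) = 16.

16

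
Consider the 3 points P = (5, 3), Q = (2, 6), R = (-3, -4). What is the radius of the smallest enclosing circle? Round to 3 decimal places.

5.603

Side lengths²: PQ² = 18, PR² = 113, QR² = 125.
Since QR² = 125 < 113 + 18 = 131, the triangle is acute, so the smallest enclosing circle is the circumcircle.
Circumcentre = (-1/6, 5/6), r² = 565/18.
r = √(565/18) ≈ 5.603.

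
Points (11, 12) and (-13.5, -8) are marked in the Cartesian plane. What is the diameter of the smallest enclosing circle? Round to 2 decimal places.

The smallest circle enclosing two points has them as diameter endpoints.
Centre = midpoint = (-1.25, 2); r² = |(11, 12)−(-13.5, -8)|²/4 = 1000.25/4 = 250.0625.
Diameter = 2r = 2√(250.0625) ≈ 31.63.

31.63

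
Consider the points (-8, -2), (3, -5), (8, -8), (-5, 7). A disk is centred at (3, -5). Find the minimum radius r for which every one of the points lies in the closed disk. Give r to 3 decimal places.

14.422

The required radius is the distance from (3, -5) to the farthest point.
Squared distances: 130, 0, 34, 208.
Maximum is 208, attained at (-5, 7).
r = √208 ≈ 14.422.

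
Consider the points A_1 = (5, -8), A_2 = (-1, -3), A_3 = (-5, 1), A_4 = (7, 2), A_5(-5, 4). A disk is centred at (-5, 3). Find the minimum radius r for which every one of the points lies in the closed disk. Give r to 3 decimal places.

14.866

The required radius is the distance from (-5, 3) to the farthest point.
Squared distances: 221, 52, 4, 145, 1.
Maximum is 221, attained at A_1.
r = √221 ≈ 14.866.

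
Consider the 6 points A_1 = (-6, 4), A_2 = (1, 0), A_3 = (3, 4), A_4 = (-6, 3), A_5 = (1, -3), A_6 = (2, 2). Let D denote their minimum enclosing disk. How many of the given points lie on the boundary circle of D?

3

By Welzl's lemma the MEC is supported by two points (diametrically opposite) or three points (on a circumcircle).
The minimum enclosing circle is determined by three boundary points: A_1, A_3, A_5.
Their circumcentre is (-1.5, 1.5) with r² = 26.5.
The farthest remaining point A_4 is at distance² 22.5 ≤ 26.5.
The points at distance exactly r from the centre are A_1, A_3, A_5 — 3 points.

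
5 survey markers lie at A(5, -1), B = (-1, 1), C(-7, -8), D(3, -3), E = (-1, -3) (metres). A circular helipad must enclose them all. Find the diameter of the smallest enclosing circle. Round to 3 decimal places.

13.892

The farthest pair is A–C with squared distance 193. The circle on this segment as diameter has centre (-1, -4.5) and r² = 193/4 = 48.25.
Check B: distance² to centre = 30.25 ≤ 48.25, so it lies inside.
All remaining points lie in this disk, and no smaller disk contains both endpoints, so this is the minimum enclosing circle.
Diameter = 2r = 2√(48.25) ≈ 13.892.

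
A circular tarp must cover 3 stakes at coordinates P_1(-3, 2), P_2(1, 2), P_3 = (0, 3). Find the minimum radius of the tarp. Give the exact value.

Side lengths²: P_1P_2² = 16, P_1P_3² = 10, P_2P_3² = 2.
Since P_1P_2² = 16 ≥ 10 + 2 = 12, the angle opposite P_1P_2 is not acute, so the smallest enclosing circle has P_1P_2 as diameter.
Centre = midpoint of P_1P_2 = (-1, 2), r² = 16/4 = 4.
r = √4 = 2.

2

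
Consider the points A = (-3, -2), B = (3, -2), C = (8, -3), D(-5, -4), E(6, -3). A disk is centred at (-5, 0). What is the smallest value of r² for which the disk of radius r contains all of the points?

The required radius is the distance from (-5, 0) to the farthest point.
Squared distances: 8, 68, 178, 16, 130.
Maximum is 178, attained at C.

178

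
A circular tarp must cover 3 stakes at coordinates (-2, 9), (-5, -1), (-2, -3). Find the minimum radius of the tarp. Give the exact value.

6

Call the three points A, B, C in the order given.
Side lengths²: AB² = 109, AC² = 144, BC² = 13.
Since AC² = 144 ≥ 109 + 13 = 122, the angle opposite AC is not acute, so the smallest enclosing circle has AC as diameter.
Centre = midpoint of AC = (-2, 3), r² = 144/4 = 36.
r = √36 = 6.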